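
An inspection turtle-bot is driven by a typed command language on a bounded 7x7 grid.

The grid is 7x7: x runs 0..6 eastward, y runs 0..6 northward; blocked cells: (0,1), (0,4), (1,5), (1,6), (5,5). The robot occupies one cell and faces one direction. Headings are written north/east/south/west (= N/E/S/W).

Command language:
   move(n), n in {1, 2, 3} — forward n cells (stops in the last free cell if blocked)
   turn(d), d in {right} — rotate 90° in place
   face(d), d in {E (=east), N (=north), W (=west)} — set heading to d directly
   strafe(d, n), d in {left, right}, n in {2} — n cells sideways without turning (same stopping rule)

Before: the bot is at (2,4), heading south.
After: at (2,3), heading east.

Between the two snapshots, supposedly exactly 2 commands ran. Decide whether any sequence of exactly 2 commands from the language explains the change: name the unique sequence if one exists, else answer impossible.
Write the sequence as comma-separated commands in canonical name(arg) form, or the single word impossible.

move(1), face(E)

key: cell and facing (now E) both changed — the 2 commands mix motion and turning
begin: at (2,4), heading south
step 1 (move(1)): at (2,3), heading south
step 2 (face(E)): at (2,3), heading east
no other 2-command option fits: unique.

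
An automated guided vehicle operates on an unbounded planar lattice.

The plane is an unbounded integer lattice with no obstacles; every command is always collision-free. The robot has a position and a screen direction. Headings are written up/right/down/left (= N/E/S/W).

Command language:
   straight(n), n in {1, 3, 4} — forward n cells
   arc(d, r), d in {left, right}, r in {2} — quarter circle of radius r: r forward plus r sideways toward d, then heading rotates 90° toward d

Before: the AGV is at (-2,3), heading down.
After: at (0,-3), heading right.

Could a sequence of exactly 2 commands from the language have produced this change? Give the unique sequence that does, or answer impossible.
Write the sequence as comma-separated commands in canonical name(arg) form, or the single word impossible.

key: order matters: swapping straight(4) and arc(left, 2) lands elsewhere
from: at (-2,3), heading down
step 1 (straight(4)): at (-2,-1), heading down
step 2 (arc(left, 2)): at (0,-3), heading right
no other 2-command option fits: unique.

straight(4), arc(left, 2)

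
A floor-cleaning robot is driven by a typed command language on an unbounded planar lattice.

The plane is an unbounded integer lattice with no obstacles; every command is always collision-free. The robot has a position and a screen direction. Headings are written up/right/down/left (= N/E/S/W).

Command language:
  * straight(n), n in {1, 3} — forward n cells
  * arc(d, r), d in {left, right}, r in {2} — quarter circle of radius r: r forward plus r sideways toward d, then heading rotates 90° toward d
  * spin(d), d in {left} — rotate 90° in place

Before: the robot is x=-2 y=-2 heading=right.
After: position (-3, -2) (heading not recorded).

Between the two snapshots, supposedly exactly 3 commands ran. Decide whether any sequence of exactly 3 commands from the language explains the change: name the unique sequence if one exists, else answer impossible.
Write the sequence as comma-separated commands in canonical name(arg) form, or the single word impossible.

key: order matters: swapping spin(left) and straight(1) lands elsewhere
initial: x=-2 y=-2 heading=right
1. spin(left) → x=-2 y=-2 heading=up
2. spin(left) → x=-2 y=-2 heading=left
3. straight(1) → x=-3 y=-2 heading=left
uniquely the one of 125 3-step routes that fits.

spin(left), spin(left), straight(1)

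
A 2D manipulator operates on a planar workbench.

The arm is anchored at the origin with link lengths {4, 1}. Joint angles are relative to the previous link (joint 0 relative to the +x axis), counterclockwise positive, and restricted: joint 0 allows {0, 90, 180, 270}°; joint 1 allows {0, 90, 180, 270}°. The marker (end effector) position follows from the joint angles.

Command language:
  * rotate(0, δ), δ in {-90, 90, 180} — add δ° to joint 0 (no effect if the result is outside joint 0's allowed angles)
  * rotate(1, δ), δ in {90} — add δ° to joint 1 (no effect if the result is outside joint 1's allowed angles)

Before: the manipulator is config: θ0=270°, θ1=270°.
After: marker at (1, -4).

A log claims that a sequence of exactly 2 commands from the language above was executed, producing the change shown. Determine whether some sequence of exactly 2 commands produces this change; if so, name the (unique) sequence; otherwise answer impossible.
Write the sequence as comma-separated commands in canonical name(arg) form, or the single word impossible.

initial: config: θ0=270°, θ1=270°
[1] after rotate(1, 90): config: θ0=270°, θ1=0°
[2] after rotate(1, 90): config: θ0=270°, θ1=90°
no other 2-command option fits: unique.

rotate(1, 90), rotate(1, 90)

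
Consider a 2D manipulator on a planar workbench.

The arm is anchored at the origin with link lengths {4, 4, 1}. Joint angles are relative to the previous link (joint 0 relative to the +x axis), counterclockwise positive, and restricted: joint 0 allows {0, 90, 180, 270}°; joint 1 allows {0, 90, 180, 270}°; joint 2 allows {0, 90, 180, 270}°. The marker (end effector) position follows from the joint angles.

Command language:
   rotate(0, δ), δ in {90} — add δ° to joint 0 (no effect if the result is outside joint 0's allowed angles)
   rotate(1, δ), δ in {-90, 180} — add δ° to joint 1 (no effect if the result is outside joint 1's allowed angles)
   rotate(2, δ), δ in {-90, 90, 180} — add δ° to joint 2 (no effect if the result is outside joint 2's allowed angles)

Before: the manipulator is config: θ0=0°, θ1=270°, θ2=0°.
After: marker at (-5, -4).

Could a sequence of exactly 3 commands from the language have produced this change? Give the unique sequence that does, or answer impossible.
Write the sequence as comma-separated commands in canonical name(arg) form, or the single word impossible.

rotate(0, 90), rotate(0, 90), rotate(0, 90)

begin: config: θ0=0°, θ1=270°, θ2=0°
1. rotate(0, 90) → config: θ0=90°, θ1=270°, θ2=0°
2. rotate(0, 90) → config: θ0=180°, θ1=270°, θ2=0°
3. rotate(0, 90) → config: θ0=270°, θ1=270°, θ2=0°
all 216 alternatives checked — unique.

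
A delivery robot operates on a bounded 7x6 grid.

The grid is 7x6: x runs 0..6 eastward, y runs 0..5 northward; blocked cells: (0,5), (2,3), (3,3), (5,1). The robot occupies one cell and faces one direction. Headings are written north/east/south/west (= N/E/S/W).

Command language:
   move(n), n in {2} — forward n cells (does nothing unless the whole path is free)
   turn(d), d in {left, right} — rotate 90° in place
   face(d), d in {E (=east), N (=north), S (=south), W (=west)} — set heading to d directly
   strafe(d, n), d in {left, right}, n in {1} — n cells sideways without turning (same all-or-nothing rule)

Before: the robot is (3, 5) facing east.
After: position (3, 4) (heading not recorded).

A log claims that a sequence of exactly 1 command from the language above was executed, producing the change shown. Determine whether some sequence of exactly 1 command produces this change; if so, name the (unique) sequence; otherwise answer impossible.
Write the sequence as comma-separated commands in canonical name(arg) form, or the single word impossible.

from: (3, 5) facing east
t=1 strafe(right, 1) ⇒ (3, 4) facing east
all 9 alternatives checked — unique.

strafe(right, 1)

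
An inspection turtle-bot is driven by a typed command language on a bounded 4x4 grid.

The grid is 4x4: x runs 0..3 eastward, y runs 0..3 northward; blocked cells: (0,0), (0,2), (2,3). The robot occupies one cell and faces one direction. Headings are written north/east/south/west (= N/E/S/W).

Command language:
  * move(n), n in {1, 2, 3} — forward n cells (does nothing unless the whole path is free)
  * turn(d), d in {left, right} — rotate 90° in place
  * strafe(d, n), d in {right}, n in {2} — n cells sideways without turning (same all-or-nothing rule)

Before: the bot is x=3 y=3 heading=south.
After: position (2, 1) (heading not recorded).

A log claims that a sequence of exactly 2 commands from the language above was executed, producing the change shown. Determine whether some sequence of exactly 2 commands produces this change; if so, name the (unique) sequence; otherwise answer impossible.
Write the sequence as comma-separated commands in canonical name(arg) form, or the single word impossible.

checked all 2-command options: none fits.

impossible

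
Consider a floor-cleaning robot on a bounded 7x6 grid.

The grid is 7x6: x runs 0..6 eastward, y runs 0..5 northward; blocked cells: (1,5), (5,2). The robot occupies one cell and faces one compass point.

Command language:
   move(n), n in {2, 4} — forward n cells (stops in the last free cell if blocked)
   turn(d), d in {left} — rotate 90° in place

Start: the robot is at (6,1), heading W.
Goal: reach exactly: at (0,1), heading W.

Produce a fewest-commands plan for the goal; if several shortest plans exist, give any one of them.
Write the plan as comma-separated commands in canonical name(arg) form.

t0: at (6,1), heading W
1. move(2) → at (4,1), heading W
2. move(4) → at (0,1), heading W
minimal: 2 command(s), checked below 2.

move(2), move(4)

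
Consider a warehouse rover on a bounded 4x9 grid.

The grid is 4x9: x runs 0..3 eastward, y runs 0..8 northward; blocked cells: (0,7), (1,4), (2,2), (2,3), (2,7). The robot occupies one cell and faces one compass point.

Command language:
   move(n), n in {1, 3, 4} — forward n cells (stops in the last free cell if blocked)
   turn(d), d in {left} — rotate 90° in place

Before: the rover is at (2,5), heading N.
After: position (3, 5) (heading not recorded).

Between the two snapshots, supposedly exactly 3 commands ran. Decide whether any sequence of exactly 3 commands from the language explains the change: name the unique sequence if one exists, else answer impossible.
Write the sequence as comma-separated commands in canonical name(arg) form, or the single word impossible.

every 3-command combo misses the target.

impossible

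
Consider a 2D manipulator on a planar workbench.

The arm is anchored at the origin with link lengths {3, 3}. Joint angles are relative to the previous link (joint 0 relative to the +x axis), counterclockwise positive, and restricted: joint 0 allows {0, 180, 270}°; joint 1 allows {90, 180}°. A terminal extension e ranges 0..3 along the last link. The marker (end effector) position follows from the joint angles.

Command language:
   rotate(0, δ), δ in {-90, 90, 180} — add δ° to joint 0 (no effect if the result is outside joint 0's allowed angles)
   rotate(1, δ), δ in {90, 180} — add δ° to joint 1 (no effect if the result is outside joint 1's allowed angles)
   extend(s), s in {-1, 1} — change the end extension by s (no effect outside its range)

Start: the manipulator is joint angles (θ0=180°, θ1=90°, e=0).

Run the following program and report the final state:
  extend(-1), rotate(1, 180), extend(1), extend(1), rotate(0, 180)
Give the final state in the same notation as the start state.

initial: joint angles (θ0=180°, θ1=90°, e=0)
[1] after extend(-1): joint angles (θ0=180°, θ1=90°, e=0)
[2] after rotate(1, 180): joint angles (θ0=180°, θ1=90°, e=0)
[3] after extend(1): joint angles (θ0=180°, θ1=90°, e=1)
[4] after extend(1): joint angles (θ0=180°, θ1=90°, e=2)
[5] after rotate(0, 180): joint angles (θ0=0°, θ1=90°, e=2)

joint angles (θ0=0°, θ1=90°, e=2)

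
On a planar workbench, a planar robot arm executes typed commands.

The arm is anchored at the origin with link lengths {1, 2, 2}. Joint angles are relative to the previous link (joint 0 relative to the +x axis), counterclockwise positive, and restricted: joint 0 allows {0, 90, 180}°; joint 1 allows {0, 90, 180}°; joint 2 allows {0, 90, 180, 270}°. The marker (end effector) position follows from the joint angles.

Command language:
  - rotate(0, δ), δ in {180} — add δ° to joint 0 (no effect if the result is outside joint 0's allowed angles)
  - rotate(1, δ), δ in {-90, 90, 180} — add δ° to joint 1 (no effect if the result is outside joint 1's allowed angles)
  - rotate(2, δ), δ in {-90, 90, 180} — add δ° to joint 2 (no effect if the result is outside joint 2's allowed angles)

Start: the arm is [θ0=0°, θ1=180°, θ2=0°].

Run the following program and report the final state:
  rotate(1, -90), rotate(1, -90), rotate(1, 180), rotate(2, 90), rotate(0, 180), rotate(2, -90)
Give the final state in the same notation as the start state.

[θ0=180°, θ1=180°, θ2=0°]

t0: [θ0=0°, θ1=180°, θ2=0°]
[1] after rotate(1, -90): [θ0=0°, θ1=90°, θ2=0°]
[2] after rotate(1, -90): [θ0=0°, θ1=0°, θ2=0°]
[3] after rotate(1, 180): [θ0=0°, θ1=180°, θ2=0°]
[4] after rotate(2, 90): [θ0=0°, θ1=180°, θ2=90°]
[5] after rotate(0, 180): [θ0=180°, θ1=180°, θ2=90°]
[6] after rotate(2, -90): [θ0=180°, θ1=180°, θ2=0°]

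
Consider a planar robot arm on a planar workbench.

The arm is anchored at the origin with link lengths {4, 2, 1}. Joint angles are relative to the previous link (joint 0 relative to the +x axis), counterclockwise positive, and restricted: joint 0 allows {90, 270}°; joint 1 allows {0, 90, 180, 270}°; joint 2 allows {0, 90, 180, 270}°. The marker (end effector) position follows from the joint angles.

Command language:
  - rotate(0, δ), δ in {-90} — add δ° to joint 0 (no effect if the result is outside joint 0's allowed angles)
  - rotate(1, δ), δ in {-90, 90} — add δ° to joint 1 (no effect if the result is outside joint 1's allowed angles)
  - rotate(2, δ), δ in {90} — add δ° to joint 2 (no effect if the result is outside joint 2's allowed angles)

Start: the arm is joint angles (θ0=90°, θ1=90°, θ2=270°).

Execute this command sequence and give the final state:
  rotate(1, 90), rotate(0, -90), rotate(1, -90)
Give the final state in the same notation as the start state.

joint angles (θ0=90°, θ1=90°, θ2=270°)

start: joint angles (θ0=90°, θ1=90°, θ2=270°)
[1] after rotate(1, 90): joint angles (θ0=90°, θ1=180°, θ2=270°)
[2] after rotate(0, -90): joint angles (θ0=90°, θ1=180°, θ2=270°)
[3] after rotate(1, -90): joint angles (θ0=90°, θ1=90°, θ2=270°)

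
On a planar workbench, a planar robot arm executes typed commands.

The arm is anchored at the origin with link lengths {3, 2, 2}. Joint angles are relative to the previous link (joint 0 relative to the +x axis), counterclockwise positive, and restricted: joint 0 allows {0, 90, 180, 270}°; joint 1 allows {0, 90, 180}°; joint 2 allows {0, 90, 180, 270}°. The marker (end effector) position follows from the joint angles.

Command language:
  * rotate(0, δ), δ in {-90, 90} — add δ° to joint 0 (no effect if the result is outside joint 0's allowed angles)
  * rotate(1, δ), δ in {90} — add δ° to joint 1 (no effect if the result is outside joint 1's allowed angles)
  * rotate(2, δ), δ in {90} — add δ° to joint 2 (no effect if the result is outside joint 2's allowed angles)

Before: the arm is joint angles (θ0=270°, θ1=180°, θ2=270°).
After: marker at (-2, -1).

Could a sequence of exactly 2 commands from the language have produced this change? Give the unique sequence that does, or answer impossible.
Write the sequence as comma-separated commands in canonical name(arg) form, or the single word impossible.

rotate(2, 90), rotate(2, 90)

from: joint angles (θ0=270°, θ1=180°, θ2=270°)
[1] after rotate(2, 90): joint angles (θ0=270°, θ1=180°, θ2=0°)
[2] after rotate(2, 90): joint angles (θ0=270°, θ1=180°, θ2=90°)
uniquely the one of 16 2-step routes that fits.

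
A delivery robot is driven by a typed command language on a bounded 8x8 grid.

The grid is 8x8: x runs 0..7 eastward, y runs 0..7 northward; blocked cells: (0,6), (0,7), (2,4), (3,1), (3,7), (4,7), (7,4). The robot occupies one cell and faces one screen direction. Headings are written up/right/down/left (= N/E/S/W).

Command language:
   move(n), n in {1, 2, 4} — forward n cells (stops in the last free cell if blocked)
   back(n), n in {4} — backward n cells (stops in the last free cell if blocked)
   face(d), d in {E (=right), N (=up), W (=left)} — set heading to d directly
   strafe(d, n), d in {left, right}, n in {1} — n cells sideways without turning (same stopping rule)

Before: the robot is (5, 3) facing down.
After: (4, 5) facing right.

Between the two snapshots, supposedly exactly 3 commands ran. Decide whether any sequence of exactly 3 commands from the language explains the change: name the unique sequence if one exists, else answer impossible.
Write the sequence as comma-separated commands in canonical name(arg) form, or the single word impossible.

all 729 sequences checked — none match.

impossible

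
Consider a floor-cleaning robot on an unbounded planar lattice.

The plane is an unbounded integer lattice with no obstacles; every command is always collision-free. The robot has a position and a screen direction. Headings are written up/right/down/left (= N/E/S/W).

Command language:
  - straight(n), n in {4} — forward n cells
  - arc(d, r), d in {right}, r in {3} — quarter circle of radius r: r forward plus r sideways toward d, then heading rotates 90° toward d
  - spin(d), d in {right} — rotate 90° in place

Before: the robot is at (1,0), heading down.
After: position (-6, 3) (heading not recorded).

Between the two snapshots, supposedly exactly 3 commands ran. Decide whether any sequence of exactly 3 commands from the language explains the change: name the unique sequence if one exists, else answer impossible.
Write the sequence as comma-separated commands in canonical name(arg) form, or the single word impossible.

spin(right), straight(4), arc(right, 3)

key: order matters: swapping spin(right) and arc(right, 3) lands elsewhere
t0: at (1,0), heading down
[1] after spin(right): at (1,0), heading left
[2] after straight(4): at (-3,0), heading left
[3] after arc(right, 3): at (-6,3), heading up
uniquely the one of 27 3-step routes that fits.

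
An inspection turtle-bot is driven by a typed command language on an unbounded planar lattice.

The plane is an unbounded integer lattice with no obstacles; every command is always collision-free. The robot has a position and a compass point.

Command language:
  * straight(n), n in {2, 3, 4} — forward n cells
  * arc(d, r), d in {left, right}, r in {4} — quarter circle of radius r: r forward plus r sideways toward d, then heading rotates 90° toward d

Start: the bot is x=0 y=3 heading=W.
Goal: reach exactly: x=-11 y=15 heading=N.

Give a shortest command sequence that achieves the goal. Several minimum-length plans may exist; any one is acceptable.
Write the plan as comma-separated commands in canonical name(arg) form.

straight(4), straight(3), arc(right, 4), straight(4), straight(4)

initial: x=0 y=3 heading=W
1. straight(4) → x=-4 y=3 heading=W
2. straight(3) → x=-7 y=3 heading=W
3. arc(right, 4) → x=-11 y=7 heading=N
4. straight(4) → x=-11 y=11 heading=N
5. straight(4) → x=-11 y=15 heading=N
no 4-step plan works, so 5 is optimal.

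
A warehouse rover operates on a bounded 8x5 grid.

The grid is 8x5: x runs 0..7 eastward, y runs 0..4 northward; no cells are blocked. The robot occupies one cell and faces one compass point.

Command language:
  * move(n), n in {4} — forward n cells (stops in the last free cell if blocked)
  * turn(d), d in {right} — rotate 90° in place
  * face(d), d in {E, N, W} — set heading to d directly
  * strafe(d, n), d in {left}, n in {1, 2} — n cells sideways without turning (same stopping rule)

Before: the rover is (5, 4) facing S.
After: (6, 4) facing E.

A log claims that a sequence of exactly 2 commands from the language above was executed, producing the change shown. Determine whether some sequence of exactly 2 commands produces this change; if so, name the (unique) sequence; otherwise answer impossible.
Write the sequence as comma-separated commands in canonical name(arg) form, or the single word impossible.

strafe(left, 1), face(E)

key: order matters: swapping strafe(left, 1) and face(E) lands elsewhere
initial: (5, 4) facing S
1. strafe(left, 1) → (6, 4) facing S
2. face(E) → (6, 4) facing E
no rival 2-sequence matches.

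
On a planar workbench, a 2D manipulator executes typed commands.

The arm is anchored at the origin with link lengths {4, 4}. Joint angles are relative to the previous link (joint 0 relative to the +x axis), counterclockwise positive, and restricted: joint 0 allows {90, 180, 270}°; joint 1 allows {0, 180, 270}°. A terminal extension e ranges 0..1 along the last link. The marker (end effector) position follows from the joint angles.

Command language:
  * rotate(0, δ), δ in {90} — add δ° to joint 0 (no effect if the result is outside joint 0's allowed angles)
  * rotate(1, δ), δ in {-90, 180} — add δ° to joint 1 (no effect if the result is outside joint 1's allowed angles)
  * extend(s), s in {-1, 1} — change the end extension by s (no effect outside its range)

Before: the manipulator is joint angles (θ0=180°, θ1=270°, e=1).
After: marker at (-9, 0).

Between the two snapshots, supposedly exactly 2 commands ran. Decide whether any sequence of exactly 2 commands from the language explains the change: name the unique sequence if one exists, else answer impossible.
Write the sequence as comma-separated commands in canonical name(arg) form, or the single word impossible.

rotate(1, -90), rotate(1, 180)

key: order matters: swapping rotate(1, -90) and rotate(1, 180) lands elsewhere
start: joint angles (θ0=180°, θ1=270°, e=1)
step 1 (rotate(1, -90)): joint angles (θ0=180°, θ1=180°, e=1)
step 2 (rotate(1, 180)): joint angles (θ0=180°, θ1=0°, e=1)
uniquely the one of 25 2-step routes that fits.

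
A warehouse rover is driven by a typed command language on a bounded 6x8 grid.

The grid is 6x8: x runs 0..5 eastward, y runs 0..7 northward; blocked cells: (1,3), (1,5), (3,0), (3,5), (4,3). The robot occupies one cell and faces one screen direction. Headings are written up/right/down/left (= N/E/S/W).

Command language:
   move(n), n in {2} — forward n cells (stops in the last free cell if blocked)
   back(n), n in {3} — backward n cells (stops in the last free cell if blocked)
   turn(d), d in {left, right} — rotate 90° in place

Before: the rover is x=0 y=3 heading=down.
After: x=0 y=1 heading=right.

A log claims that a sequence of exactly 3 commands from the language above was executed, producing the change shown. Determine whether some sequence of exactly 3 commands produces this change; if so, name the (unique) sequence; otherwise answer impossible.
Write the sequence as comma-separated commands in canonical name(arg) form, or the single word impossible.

move(2), turn(left), back(3)

key: cell and facing (now E) both changed — the 3 commands mix motion and turning
begin: x=0 y=3 heading=down
[1] after move(2): x=0 y=1 heading=down
[2] after turn(left): x=0 y=1 heading=right
[3] after back(3): x=0 y=1 heading=right
all 64 alternatives checked — unique.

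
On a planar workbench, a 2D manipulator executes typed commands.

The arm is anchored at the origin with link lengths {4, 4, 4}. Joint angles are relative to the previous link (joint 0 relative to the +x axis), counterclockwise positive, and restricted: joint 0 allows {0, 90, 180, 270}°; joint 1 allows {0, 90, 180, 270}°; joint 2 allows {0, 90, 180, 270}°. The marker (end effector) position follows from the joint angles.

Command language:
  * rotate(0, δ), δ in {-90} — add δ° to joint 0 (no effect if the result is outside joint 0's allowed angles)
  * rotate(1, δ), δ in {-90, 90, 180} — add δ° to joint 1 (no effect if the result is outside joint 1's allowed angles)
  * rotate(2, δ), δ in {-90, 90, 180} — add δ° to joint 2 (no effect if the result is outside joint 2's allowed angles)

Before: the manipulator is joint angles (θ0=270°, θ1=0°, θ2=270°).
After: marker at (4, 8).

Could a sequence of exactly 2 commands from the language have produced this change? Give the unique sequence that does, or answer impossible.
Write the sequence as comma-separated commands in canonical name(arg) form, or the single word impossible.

rotate(0, -90), rotate(0, -90)

from: joint angles (θ0=270°, θ1=0°, θ2=270°)
t=1 rotate(0, -90) ⇒ joint angles (θ0=180°, θ1=0°, θ2=270°)
t=2 rotate(0, -90) ⇒ joint angles (θ0=90°, θ1=0°, θ2=270°)
uniquely the one of 49 2-step routes that fits.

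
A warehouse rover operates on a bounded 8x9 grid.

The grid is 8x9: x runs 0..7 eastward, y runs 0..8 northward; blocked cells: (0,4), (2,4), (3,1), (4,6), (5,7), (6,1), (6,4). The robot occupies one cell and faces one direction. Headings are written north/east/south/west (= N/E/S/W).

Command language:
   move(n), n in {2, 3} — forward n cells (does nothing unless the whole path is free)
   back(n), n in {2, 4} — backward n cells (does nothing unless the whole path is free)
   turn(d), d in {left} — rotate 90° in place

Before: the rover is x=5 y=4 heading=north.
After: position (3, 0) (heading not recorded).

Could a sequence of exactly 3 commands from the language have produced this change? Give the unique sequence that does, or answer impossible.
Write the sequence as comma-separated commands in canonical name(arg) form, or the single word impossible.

key: order matters: swapping back(4) and move(2) lands elsewhere
t0: x=5 y=4 heading=north
1. back(4) → x=5 y=0 heading=north
2. turn(left) → x=5 y=0 heading=west
3. move(2) → x=3 y=0 heading=west
no other 3-command option fits: unique.

back(4), turn(left), move(2)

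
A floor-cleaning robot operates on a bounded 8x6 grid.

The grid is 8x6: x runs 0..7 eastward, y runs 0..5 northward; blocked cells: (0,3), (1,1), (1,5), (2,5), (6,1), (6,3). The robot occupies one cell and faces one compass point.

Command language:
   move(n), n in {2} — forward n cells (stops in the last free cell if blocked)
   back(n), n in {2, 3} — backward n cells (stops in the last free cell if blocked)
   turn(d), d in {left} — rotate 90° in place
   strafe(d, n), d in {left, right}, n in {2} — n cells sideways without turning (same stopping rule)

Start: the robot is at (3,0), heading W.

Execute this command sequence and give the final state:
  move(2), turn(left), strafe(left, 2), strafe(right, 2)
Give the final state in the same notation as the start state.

from: at (3,0), heading W
[1] after move(2): at (1,0), heading W
[2] after turn(left): at (1,0), heading S
[3] after strafe(left, 2): at (3,0), heading S
[4] after strafe(right, 2): at (1,0), heading S

at (1,0), heading S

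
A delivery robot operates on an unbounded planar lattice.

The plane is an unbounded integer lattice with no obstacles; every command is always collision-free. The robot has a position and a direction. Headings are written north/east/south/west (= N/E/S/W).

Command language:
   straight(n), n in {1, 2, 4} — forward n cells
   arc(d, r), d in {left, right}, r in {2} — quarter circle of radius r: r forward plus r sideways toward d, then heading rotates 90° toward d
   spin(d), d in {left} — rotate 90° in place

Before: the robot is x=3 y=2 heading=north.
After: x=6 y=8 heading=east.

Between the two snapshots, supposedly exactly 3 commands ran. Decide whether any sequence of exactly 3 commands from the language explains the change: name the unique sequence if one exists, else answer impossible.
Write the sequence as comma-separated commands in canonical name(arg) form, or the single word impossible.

key: cell and facing (now E) both changed — the 3 commands mix motion and turning
start: x=3 y=2 heading=north
1. straight(4) → x=3 y=6 heading=north
2. arc(right, 2) → x=5 y=8 heading=east
3. straight(1) → x=6 y=8 heading=east
no other 3-command option fits: unique.

straight(4), arc(right, 2), straight(1)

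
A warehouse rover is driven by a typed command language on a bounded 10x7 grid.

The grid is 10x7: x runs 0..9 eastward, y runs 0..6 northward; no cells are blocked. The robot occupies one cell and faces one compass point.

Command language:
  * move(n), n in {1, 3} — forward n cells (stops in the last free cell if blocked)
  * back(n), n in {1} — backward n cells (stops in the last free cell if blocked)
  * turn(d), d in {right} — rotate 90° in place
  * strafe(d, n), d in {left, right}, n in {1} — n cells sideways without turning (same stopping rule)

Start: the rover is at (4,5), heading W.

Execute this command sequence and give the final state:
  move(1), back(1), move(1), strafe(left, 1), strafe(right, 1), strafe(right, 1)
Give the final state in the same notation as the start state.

begin: at (4,5), heading W
step 1 (move(1)): at (3,5), heading W
step 2 (back(1)): at (4,5), heading W
step 3 (move(1)): at (3,5), heading W
step 4 (strafe(left, 1)): at (3,4), heading W
step 5 (strafe(right, 1)): at (3,5), heading W
step 6 (strafe(right, 1)): at (3,6), heading W

at (3,6), heading W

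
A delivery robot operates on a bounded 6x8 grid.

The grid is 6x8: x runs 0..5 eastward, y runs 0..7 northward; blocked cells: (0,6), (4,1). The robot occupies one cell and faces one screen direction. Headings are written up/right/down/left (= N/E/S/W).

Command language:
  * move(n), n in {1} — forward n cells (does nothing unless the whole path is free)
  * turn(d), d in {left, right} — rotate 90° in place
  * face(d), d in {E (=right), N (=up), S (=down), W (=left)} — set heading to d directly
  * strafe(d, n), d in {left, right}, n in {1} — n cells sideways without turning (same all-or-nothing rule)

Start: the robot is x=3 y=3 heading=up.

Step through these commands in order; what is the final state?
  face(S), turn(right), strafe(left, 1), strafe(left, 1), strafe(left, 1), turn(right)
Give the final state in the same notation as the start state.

t0: x=3 y=3 heading=up
1. face(S) → x=3 y=3 heading=down
2. turn(right) → x=3 y=3 heading=left
3. strafe(left, 1) → x=3 y=2 heading=left
4. strafe(left, 1) → x=3 y=1 heading=left
5. strafe(left, 1) → x=3 y=0 heading=left
6. turn(right) → x=3 y=0 heading=up

x=3 y=0 heading=up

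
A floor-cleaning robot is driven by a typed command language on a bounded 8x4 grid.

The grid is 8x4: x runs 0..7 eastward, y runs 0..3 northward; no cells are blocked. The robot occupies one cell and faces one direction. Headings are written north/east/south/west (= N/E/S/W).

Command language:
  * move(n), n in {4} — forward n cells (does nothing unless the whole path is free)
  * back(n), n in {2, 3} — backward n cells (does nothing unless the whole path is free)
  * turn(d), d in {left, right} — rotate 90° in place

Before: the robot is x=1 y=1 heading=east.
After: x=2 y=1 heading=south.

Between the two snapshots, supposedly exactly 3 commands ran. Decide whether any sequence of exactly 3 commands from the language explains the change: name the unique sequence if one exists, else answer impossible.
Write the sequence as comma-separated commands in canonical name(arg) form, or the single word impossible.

move(4), back(3), turn(right)

key: order matters: swapping move(4) and turn(right) lands elsewhere
from: x=1 y=1 heading=east
t=1 move(4) ⇒ x=5 y=1 heading=east
t=2 back(3) ⇒ x=2 y=1 heading=east
t=3 turn(right) ⇒ x=2 y=1 heading=south
no rival 3-sequence matches.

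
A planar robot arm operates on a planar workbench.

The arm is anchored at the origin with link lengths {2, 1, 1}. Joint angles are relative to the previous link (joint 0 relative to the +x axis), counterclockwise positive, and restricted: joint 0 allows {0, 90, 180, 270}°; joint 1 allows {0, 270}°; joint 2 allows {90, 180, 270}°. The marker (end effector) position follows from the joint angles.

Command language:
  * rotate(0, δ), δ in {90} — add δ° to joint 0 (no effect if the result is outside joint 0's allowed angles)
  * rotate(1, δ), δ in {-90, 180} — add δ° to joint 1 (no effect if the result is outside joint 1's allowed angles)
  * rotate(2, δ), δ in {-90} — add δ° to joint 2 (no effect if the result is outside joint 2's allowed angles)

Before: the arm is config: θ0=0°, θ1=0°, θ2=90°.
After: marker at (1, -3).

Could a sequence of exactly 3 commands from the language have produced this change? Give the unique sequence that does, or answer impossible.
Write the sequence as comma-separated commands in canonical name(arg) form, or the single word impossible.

rotate(0, 90), rotate(0, 90), rotate(0, 90)

t0: config: θ0=0°, θ1=0°, θ2=90°
step 1 (rotate(0, 90)): config: θ0=90°, θ1=0°, θ2=90°
step 2 (rotate(0, 90)): config: θ0=180°, θ1=0°, θ2=90°
step 3 (rotate(0, 90)): config: θ0=270°, θ1=0°, θ2=90°
uniquely the one of 64 3-step routes that fits.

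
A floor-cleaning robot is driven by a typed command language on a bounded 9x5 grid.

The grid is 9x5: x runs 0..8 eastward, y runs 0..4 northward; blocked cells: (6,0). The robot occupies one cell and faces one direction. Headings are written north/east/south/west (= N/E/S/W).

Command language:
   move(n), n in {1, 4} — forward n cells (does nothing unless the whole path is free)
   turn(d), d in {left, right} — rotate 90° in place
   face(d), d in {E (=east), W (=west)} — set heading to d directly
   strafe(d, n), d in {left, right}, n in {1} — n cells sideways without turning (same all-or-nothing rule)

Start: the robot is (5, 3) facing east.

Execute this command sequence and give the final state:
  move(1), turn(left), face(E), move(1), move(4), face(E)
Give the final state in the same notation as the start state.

initial: (5, 3) facing east
step 1 (move(1)): (6, 3) facing east
step 2 (turn(left)): (6, 3) facing north
step 3 (face(E)): (6, 3) facing east
step 4 (move(1)): (7, 3) facing east
step 5 (move(4)): (7, 3) facing east
step 6 (face(E)): (7, 3) facing east

(7, 3) facing east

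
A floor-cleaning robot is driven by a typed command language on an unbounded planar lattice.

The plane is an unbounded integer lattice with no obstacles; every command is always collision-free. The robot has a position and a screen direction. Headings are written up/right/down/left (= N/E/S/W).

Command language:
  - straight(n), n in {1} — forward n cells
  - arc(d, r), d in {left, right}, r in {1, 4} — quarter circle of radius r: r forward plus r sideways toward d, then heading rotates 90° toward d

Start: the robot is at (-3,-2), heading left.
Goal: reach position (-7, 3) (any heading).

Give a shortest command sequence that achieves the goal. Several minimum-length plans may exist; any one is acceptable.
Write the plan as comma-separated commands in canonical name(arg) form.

from: at (-3,-2), heading left
1. arc(right, 4) → at (-7,2), heading up
2. straight(1) → at (-7,3), heading up
nothing shorter than 2 reaches the goal.

arc(right, 4), straight(1)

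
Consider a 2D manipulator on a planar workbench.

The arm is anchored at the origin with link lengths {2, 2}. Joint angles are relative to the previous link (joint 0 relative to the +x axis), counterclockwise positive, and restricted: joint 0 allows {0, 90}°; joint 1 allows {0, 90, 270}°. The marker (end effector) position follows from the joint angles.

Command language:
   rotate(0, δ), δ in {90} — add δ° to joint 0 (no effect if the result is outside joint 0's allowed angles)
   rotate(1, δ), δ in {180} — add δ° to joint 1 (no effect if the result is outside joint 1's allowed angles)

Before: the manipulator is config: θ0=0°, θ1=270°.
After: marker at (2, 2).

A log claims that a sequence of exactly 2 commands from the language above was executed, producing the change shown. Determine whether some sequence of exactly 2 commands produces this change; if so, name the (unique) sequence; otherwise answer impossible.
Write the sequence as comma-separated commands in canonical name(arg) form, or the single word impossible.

rotate(0, 90), rotate(0, 90)

initial: config: θ0=0°, θ1=270°
[1] after rotate(0, 90): config: θ0=90°, θ1=270°
[2] after rotate(0, 90): config: θ0=90°, θ1=270°
no rival 2-sequence matches.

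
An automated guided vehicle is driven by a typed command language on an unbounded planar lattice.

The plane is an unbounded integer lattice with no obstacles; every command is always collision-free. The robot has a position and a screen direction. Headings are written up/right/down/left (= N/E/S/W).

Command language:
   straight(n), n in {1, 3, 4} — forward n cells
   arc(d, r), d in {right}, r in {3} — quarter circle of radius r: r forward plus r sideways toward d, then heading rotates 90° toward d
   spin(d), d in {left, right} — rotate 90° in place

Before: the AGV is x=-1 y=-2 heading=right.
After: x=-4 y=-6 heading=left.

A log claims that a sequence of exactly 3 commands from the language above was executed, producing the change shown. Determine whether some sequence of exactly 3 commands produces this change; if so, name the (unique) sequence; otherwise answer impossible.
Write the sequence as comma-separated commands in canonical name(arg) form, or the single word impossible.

key: running arc(right, 3) before spin(right) would end elsewhere — order is forced
t0: x=-1 y=-2 heading=right
1. spin(right) → x=-1 y=-2 heading=down
2. straight(1) → x=-1 y=-3 heading=down
3. arc(right, 3) → x=-4 y=-6 heading=left
no rival 3-sequence matches.

spin(right), straight(1), arc(right, 3)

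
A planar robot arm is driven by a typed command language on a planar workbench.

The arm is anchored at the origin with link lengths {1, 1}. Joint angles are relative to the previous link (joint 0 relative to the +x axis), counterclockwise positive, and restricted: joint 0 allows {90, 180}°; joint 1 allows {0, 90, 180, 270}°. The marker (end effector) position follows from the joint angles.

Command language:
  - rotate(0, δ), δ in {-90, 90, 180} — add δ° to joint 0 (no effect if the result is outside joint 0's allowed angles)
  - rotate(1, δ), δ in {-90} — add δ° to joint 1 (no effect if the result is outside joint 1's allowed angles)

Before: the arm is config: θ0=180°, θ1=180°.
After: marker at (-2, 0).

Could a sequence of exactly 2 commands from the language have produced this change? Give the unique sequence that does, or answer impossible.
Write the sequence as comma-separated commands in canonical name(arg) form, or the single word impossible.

rotate(1, -90), rotate(1, -90)

initial: config: θ0=180°, θ1=180°
step 1 (rotate(1, -90)): config: θ0=180°, θ1=90°
step 2 (rotate(1, -90)): config: θ0=180°, θ1=0°
no other 2-command option fits: unique.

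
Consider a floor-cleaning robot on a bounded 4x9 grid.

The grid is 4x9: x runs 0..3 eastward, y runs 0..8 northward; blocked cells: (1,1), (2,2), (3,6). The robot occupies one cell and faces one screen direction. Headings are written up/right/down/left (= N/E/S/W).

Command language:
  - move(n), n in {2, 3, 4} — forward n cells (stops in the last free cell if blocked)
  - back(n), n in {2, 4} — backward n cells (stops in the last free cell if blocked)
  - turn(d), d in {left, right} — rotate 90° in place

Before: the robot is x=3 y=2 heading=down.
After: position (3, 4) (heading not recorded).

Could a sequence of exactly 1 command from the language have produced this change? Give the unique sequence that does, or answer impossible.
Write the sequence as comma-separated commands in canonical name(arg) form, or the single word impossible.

back(2)

begin: x=3 y=2 heading=down
step 1 (back(2)): x=3 y=4 heading=down
no rival 1-sequence matches.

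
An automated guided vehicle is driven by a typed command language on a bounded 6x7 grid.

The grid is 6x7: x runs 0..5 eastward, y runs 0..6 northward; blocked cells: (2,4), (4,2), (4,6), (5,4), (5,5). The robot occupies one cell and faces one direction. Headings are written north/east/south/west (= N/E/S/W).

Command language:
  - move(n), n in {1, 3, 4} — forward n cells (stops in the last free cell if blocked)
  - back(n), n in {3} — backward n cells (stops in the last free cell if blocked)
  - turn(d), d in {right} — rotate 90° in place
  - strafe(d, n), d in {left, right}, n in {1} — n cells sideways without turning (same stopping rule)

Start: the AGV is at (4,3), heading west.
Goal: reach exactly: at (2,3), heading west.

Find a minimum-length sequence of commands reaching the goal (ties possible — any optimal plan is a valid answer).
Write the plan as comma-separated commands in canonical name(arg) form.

back(3), move(3)

begin: at (4,3), heading west
step 1 (back(3)): at (5,3), heading west
step 2 (move(3)): at (2,3), heading west
no 1-step plan works, so 2 is optimal.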